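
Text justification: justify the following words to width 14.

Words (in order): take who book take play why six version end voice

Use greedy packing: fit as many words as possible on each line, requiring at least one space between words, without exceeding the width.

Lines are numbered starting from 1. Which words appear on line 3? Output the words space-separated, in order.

Line 1: ['take', 'who', 'book'] (min_width=13, slack=1)
Line 2: ['take', 'play', 'why'] (min_width=13, slack=1)
Line 3: ['six', 'version'] (min_width=11, slack=3)
Line 4: ['end', 'voice'] (min_width=9, slack=5)

Answer: six version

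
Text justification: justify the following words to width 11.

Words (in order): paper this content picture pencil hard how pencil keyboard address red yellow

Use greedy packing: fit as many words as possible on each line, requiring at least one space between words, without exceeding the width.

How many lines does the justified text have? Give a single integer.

Answer: 8

Derivation:
Line 1: ['paper', 'this'] (min_width=10, slack=1)
Line 2: ['content'] (min_width=7, slack=4)
Line 3: ['picture'] (min_width=7, slack=4)
Line 4: ['pencil', 'hard'] (min_width=11, slack=0)
Line 5: ['how', 'pencil'] (min_width=10, slack=1)
Line 6: ['keyboard'] (min_width=8, slack=3)
Line 7: ['address', 'red'] (min_width=11, slack=0)
Line 8: ['yellow'] (min_width=6, slack=5)
Total lines: 8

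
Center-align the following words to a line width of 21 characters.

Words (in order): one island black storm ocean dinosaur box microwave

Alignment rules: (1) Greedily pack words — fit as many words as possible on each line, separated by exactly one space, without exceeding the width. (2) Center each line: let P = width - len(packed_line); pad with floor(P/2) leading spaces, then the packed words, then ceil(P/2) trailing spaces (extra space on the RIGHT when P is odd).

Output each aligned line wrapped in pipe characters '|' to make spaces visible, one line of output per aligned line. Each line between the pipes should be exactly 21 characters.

Line 1: ['one', 'island', 'black'] (min_width=16, slack=5)
Line 2: ['storm', 'ocean', 'dinosaur'] (min_width=20, slack=1)
Line 3: ['box', 'microwave'] (min_width=13, slack=8)

Answer: |  one island black   |
|storm ocean dinosaur |
|    box microwave    |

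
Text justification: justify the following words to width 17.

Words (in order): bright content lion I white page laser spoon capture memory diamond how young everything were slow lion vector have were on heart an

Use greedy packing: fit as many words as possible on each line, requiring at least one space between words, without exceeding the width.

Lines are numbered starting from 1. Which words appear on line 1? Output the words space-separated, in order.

Line 1: ['bright', 'content'] (min_width=14, slack=3)
Line 2: ['lion', 'I', 'white', 'page'] (min_width=17, slack=0)
Line 3: ['laser', 'spoon'] (min_width=11, slack=6)
Line 4: ['capture', 'memory'] (min_width=14, slack=3)
Line 5: ['diamond', 'how', 'young'] (min_width=17, slack=0)
Line 6: ['everything', 'were'] (min_width=15, slack=2)
Line 7: ['slow', 'lion', 'vector'] (min_width=16, slack=1)
Line 8: ['have', 'were', 'on'] (min_width=12, slack=5)
Line 9: ['heart', 'an'] (min_width=8, slack=9)

Answer: bright content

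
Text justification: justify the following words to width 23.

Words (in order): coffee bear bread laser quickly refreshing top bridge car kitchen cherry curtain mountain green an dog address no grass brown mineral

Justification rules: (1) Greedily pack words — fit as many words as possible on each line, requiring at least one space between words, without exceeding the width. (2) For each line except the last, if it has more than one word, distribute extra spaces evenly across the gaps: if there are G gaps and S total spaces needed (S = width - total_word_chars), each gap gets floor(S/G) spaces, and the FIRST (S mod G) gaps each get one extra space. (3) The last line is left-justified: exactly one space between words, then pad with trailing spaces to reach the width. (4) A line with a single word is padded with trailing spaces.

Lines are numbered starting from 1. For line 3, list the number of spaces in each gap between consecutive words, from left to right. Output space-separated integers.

Answer: 4 3

Derivation:
Line 1: ['coffee', 'bear', 'bread', 'laser'] (min_width=23, slack=0)
Line 2: ['quickly', 'refreshing', 'top'] (min_width=22, slack=1)
Line 3: ['bridge', 'car', 'kitchen'] (min_width=18, slack=5)
Line 4: ['cherry', 'curtain', 'mountain'] (min_width=23, slack=0)
Line 5: ['green', 'an', 'dog', 'address', 'no'] (min_width=23, slack=0)
Line 6: ['grass', 'brown', 'mineral'] (min_width=19, slack=4)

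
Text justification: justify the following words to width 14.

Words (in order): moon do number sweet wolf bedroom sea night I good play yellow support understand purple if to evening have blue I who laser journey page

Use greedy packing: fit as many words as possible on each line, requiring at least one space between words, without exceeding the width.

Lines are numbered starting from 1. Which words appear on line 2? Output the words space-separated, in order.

Line 1: ['moon', 'do', 'number'] (min_width=14, slack=0)
Line 2: ['sweet', 'wolf'] (min_width=10, slack=4)
Line 3: ['bedroom', 'sea'] (min_width=11, slack=3)
Line 4: ['night', 'I', 'good'] (min_width=12, slack=2)
Line 5: ['play', 'yellow'] (min_width=11, slack=3)
Line 6: ['support'] (min_width=7, slack=7)
Line 7: ['understand'] (min_width=10, slack=4)
Line 8: ['purple', 'if', 'to'] (min_width=12, slack=2)
Line 9: ['evening', 'have'] (min_width=12, slack=2)
Line 10: ['blue', 'I', 'who'] (min_width=10, slack=4)
Line 11: ['laser', 'journey'] (min_width=13, slack=1)
Line 12: ['page'] (min_width=4, slack=10)

Answer: sweet wolf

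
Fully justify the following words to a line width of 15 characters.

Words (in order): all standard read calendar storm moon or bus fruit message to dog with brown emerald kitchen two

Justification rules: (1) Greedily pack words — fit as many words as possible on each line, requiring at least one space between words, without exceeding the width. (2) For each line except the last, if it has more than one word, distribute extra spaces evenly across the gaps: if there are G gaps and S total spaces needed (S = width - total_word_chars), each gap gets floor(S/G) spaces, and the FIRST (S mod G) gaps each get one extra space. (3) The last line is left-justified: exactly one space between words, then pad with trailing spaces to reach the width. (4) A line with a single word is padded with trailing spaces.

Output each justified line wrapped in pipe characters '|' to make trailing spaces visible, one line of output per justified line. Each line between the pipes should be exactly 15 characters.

Line 1: ['all', 'standard'] (min_width=12, slack=3)
Line 2: ['read', 'calendar'] (min_width=13, slack=2)
Line 3: ['storm', 'moon', 'or'] (min_width=13, slack=2)
Line 4: ['bus', 'fruit'] (min_width=9, slack=6)
Line 5: ['message', 'to', 'dog'] (min_width=14, slack=1)
Line 6: ['with', 'brown'] (min_width=10, slack=5)
Line 7: ['emerald', 'kitchen'] (min_width=15, slack=0)
Line 8: ['two'] (min_width=3, slack=12)

Answer: |all    standard|
|read   calendar|
|storm  moon  or|
|bus       fruit|
|message  to dog|
|with      brown|
|emerald kitchen|
|two            |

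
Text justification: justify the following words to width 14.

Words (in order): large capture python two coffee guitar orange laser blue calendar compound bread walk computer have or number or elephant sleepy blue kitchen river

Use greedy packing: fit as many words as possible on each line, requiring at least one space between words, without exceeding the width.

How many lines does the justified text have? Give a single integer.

Line 1: ['large', 'capture'] (min_width=13, slack=1)
Line 2: ['python', 'two'] (min_width=10, slack=4)
Line 3: ['coffee', 'guitar'] (min_width=13, slack=1)
Line 4: ['orange', 'laser'] (min_width=12, slack=2)
Line 5: ['blue', 'calendar'] (min_width=13, slack=1)
Line 6: ['compound', 'bread'] (min_width=14, slack=0)
Line 7: ['walk', 'computer'] (min_width=13, slack=1)
Line 8: ['have', 'or', 'number'] (min_width=14, slack=0)
Line 9: ['or', 'elephant'] (min_width=11, slack=3)
Line 10: ['sleepy', 'blue'] (min_width=11, slack=3)
Line 11: ['kitchen', 'river'] (min_width=13, slack=1)
Total lines: 11

Answer: 11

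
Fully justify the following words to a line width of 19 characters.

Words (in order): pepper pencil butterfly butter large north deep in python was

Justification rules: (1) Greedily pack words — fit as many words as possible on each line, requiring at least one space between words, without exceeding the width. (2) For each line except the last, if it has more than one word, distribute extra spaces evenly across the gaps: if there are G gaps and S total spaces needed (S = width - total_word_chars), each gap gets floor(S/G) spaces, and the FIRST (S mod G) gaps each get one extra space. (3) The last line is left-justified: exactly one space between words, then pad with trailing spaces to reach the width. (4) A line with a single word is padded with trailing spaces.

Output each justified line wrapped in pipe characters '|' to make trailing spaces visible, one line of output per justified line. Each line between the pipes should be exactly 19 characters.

Answer: |pepper       pencil|
|butterfly    butter|
|large north deep in|
|python was         |

Derivation:
Line 1: ['pepper', 'pencil'] (min_width=13, slack=6)
Line 2: ['butterfly', 'butter'] (min_width=16, slack=3)
Line 3: ['large', 'north', 'deep', 'in'] (min_width=19, slack=0)
Line 4: ['python', 'was'] (min_width=10, slack=9)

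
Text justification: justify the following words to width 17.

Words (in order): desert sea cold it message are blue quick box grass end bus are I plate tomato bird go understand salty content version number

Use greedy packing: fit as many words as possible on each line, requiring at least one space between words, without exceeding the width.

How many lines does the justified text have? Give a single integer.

Line 1: ['desert', 'sea', 'cold'] (min_width=15, slack=2)
Line 2: ['it', 'message', 'are'] (min_width=14, slack=3)
Line 3: ['blue', 'quick', 'box'] (min_width=14, slack=3)
Line 4: ['grass', 'end', 'bus', 'are'] (min_width=17, slack=0)
Line 5: ['I', 'plate', 'tomato'] (min_width=14, slack=3)
Line 6: ['bird', 'go'] (min_width=7, slack=10)
Line 7: ['understand', 'salty'] (min_width=16, slack=1)
Line 8: ['content', 'version'] (min_width=15, slack=2)
Line 9: ['number'] (min_width=6, slack=11)
Total lines: 9

Answer: 9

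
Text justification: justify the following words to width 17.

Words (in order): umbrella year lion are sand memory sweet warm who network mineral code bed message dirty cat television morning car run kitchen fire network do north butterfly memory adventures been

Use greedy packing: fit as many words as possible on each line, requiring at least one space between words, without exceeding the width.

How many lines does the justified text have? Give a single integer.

Line 1: ['umbrella', 'year'] (min_width=13, slack=4)
Line 2: ['lion', 'are', 'sand'] (min_width=13, slack=4)
Line 3: ['memory', 'sweet', 'warm'] (min_width=17, slack=0)
Line 4: ['who', 'network'] (min_width=11, slack=6)
Line 5: ['mineral', 'code', 'bed'] (min_width=16, slack=1)
Line 6: ['message', 'dirty', 'cat'] (min_width=17, slack=0)
Line 7: ['television'] (min_width=10, slack=7)
Line 8: ['morning', 'car', 'run'] (min_width=15, slack=2)
Line 9: ['kitchen', 'fire'] (min_width=12, slack=5)
Line 10: ['network', 'do', 'north'] (min_width=16, slack=1)
Line 11: ['butterfly', 'memory'] (min_width=16, slack=1)
Line 12: ['adventures', 'been'] (min_width=15, slack=2)
Total lines: 12

Answer: 12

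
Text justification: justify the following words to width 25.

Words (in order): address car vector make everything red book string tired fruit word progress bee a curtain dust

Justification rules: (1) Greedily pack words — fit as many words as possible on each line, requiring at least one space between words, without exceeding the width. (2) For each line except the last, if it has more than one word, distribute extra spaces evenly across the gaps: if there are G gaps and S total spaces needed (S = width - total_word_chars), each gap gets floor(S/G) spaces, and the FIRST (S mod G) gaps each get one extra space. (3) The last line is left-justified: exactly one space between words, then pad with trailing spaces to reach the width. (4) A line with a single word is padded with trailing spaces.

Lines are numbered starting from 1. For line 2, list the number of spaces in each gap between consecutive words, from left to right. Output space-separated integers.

Answer: 4 4

Derivation:
Line 1: ['address', 'car', 'vector', 'make'] (min_width=23, slack=2)
Line 2: ['everything', 'red', 'book'] (min_width=19, slack=6)
Line 3: ['string', 'tired', 'fruit', 'word'] (min_width=23, slack=2)
Line 4: ['progress', 'bee', 'a', 'curtain'] (min_width=22, slack=3)
Line 5: ['dust'] (min_width=4, slack=21)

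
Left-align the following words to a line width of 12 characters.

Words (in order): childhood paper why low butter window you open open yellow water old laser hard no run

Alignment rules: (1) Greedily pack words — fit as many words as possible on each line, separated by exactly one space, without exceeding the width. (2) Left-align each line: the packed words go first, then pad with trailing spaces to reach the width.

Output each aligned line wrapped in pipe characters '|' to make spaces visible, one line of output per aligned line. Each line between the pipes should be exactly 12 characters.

Line 1: ['childhood'] (min_width=9, slack=3)
Line 2: ['paper', 'why'] (min_width=9, slack=3)
Line 3: ['low', 'butter'] (min_width=10, slack=2)
Line 4: ['window', 'you'] (min_width=10, slack=2)
Line 5: ['open', 'open'] (min_width=9, slack=3)
Line 6: ['yellow', 'water'] (min_width=12, slack=0)
Line 7: ['old', 'laser'] (min_width=9, slack=3)
Line 8: ['hard', 'no', 'run'] (min_width=11, slack=1)

Answer: |childhood   |
|paper why   |
|low butter  |
|window you  |
|open open   |
|yellow water|
|old laser   |
|hard no run |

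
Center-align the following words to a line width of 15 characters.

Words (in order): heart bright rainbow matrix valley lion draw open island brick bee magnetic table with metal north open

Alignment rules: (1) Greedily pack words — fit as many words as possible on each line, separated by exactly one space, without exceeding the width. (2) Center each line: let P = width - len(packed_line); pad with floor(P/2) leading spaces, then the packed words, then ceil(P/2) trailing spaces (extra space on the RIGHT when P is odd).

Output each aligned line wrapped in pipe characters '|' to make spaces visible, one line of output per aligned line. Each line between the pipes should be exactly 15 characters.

Line 1: ['heart', 'bright'] (min_width=12, slack=3)
Line 2: ['rainbow', 'matrix'] (min_width=14, slack=1)
Line 3: ['valley', 'lion'] (min_width=11, slack=4)
Line 4: ['draw', 'open'] (min_width=9, slack=6)
Line 5: ['island', 'brick'] (min_width=12, slack=3)
Line 6: ['bee', 'magnetic'] (min_width=12, slack=3)
Line 7: ['table', 'with'] (min_width=10, slack=5)
Line 8: ['metal', 'north'] (min_width=11, slack=4)
Line 9: ['open'] (min_width=4, slack=11)

Answer: | heart bright  |
|rainbow matrix |
|  valley lion  |
|   draw open   |
| island brick  |
| bee magnetic  |
|  table with   |
|  metal north  |
|     open      |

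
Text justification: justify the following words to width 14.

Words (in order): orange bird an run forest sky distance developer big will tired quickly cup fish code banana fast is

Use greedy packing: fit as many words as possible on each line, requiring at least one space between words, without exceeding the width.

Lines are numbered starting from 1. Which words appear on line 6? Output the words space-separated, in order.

Line 1: ['orange', 'bird', 'an'] (min_width=14, slack=0)
Line 2: ['run', 'forest', 'sky'] (min_width=14, slack=0)
Line 3: ['distance'] (min_width=8, slack=6)
Line 4: ['developer', 'big'] (min_width=13, slack=1)
Line 5: ['will', 'tired'] (min_width=10, slack=4)
Line 6: ['quickly', 'cup'] (min_width=11, slack=3)
Line 7: ['fish', 'code'] (min_width=9, slack=5)
Line 8: ['banana', 'fast', 'is'] (min_width=14, slack=0)

Answer: quickly cup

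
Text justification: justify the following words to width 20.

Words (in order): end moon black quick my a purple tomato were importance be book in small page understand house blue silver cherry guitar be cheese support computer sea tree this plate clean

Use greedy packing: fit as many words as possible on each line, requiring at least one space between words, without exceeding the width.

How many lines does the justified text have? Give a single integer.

Answer: 10

Derivation:
Line 1: ['end', 'moon', 'black', 'quick'] (min_width=20, slack=0)
Line 2: ['my', 'a', 'purple', 'tomato'] (min_width=18, slack=2)
Line 3: ['were', 'importance', 'be'] (min_width=18, slack=2)
Line 4: ['book', 'in', 'small', 'page'] (min_width=18, slack=2)
Line 5: ['understand', 'house'] (min_width=16, slack=4)
Line 6: ['blue', 'silver', 'cherry'] (min_width=18, slack=2)
Line 7: ['guitar', 'be', 'cheese'] (min_width=16, slack=4)
Line 8: ['support', 'computer', 'sea'] (min_width=20, slack=0)
Line 9: ['tree', 'this', 'plate'] (min_width=15, slack=5)
Line 10: ['clean'] (min_width=5, slack=15)
Total lines: 10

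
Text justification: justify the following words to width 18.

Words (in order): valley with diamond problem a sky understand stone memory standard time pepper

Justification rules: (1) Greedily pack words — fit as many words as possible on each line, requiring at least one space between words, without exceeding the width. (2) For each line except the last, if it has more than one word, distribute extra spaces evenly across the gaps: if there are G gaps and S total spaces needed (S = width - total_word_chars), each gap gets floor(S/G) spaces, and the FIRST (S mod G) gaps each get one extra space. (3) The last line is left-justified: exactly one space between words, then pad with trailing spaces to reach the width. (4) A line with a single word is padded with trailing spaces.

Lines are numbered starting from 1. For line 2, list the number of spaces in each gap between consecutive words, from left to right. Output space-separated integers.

Answer: 2 1

Derivation:
Line 1: ['valley', 'with'] (min_width=11, slack=7)
Line 2: ['diamond', 'problem', 'a'] (min_width=17, slack=1)
Line 3: ['sky', 'understand'] (min_width=14, slack=4)
Line 4: ['stone', 'memory'] (min_width=12, slack=6)
Line 5: ['standard', 'time'] (min_width=13, slack=5)
Line 6: ['pepper'] (min_width=6, slack=12)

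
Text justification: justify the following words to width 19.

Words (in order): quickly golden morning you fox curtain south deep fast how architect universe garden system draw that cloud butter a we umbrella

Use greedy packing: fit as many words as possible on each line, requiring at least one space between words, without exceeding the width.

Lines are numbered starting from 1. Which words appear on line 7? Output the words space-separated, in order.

Line 1: ['quickly', 'golden'] (min_width=14, slack=5)
Line 2: ['morning', 'you', 'fox'] (min_width=15, slack=4)
Line 3: ['curtain', 'south', 'deep'] (min_width=18, slack=1)
Line 4: ['fast', 'how', 'architect'] (min_width=18, slack=1)
Line 5: ['universe', 'garden'] (min_width=15, slack=4)
Line 6: ['system', 'draw', 'that'] (min_width=16, slack=3)
Line 7: ['cloud', 'butter', 'a', 'we'] (min_width=17, slack=2)
Line 8: ['umbrella'] (min_width=8, slack=11)

Answer: cloud butter a we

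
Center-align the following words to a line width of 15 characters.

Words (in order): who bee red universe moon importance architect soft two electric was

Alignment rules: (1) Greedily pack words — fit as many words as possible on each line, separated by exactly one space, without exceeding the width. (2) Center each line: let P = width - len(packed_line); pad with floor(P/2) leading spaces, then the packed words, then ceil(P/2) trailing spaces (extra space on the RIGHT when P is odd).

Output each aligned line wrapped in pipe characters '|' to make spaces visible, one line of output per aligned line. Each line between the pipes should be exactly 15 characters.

Answer: |  who bee red  |
| universe moon |
|  importance   |
|architect soft |
| two electric  |
|      was      |

Derivation:
Line 1: ['who', 'bee', 'red'] (min_width=11, slack=4)
Line 2: ['universe', 'moon'] (min_width=13, slack=2)
Line 3: ['importance'] (min_width=10, slack=5)
Line 4: ['architect', 'soft'] (min_width=14, slack=1)
Line 5: ['two', 'electric'] (min_width=12, slack=3)
Line 6: ['was'] (min_width=3, slack=12)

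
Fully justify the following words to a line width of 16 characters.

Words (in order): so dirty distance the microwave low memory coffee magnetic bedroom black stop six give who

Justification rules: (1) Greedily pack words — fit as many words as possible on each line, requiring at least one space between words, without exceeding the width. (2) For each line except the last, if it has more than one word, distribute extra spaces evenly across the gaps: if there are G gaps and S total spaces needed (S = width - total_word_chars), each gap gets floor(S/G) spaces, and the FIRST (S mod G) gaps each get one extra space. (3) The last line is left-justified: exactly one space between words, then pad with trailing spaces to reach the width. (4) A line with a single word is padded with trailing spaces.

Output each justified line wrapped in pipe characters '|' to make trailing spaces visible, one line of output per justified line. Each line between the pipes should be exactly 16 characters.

Line 1: ['so', 'dirty'] (min_width=8, slack=8)
Line 2: ['distance', 'the'] (min_width=12, slack=4)
Line 3: ['microwave', 'low'] (min_width=13, slack=3)
Line 4: ['memory', 'coffee'] (min_width=13, slack=3)
Line 5: ['magnetic', 'bedroom'] (min_width=16, slack=0)
Line 6: ['black', 'stop', 'six'] (min_width=14, slack=2)
Line 7: ['give', 'who'] (min_width=8, slack=8)

Answer: |so         dirty|
|distance     the|
|microwave    low|
|memory    coffee|
|magnetic bedroom|
|black  stop  six|
|give who        |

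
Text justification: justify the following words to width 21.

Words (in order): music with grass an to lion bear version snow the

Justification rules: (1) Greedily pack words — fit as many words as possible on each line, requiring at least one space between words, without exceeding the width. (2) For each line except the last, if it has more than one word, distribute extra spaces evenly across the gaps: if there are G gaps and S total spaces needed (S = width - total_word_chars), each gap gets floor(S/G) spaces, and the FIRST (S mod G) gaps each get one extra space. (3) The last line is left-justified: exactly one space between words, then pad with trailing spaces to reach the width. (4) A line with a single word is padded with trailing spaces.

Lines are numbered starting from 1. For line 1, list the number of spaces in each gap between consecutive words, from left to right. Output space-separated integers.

Answer: 2 2 1

Derivation:
Line 1: ['music', 'with', 'grass', 'an'] (min_width=19, slack=2)
Line 2: ['to', 'lion', 'bear', 'version'] (min_width=20, slack=1)
Line 3: ['snow', 'the'] (min_width=8, slack=13)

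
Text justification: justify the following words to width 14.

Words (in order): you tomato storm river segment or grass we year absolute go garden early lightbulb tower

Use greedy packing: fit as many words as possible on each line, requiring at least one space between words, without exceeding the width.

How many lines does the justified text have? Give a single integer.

Line 1: ['you', 'tomato'] (min_width=10, slack=4)
Line 2: ['storm', 'river'] (min_width=11, slack=3)
Line 3: ['segment', 'or'] (min_width=10, slack=4)
Line 4: ['grass', 'we', 'year'] (min_width=13, slack=1)
Line 5: ['absolute', 'go'] (min_width=11, slack=3)
Line 6: ['garden', 'early'] (min_width=12, slack=2)
Line 7: ['lightbulb'] (min_width=9, slack=5)
Line 8: ['tower'] (min_width=5, slack=9)
Total lines: 8

Answer: 8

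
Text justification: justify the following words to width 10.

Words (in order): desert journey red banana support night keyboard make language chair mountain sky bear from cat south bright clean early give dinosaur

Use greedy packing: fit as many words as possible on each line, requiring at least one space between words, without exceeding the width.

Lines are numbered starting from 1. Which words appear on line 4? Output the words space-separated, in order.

Answer: support

Derivation:
Line 1: ['desert'] (min_width=6, slack=4)
Line 2: ['journey'] (min_width=7, slack=3)
Line 3: ['red', 'banana'] (min_width=10, slack=0)
Line 4: ['support'] (min_width=7, slack=3)
Line 5: ['night'] (min_width=5, slack=5)
Line 6: ['keyboard'] (min_width=8, slack=2)
Line 7: ['make'] (min_width=4, slack=6)
Line 8: ['language'] (min_width=8, slack=2)
Line 9: ['chair'] (min_width=5, slack=5)
Line 10: ['mountain'] (min_width=8, slack=2)
Line 11: ['sky', 'bear'] (min_width=8, slack=2)
Line 12: ['from', 'cat'] (min_width=8, slack=2)
Line 13: ['south'] (min_width=5, slack=5)
Line 14: ['bright'] (min_width=6, slack=4)
Line 15: ['clean'] (min_width=5, slack=5)
Line 16: ['early', 'give'] (min_width=10, slack=0)
Line 17: ['dinosaur'] (min_width=8, slack=2)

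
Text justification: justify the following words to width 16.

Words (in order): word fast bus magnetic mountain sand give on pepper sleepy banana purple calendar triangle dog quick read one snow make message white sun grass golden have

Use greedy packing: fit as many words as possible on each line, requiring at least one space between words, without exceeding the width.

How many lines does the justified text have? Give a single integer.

Answer: 12

Derivation:
Line 1: ['word', 'fast', 'bus'] (min_width=13, slack=3)
Line 2: ['magnetic'] (min_width=8, slack=8)
Line 3: ['mountain', 'sand'] (min_width=13, slack=3)
Line 4: ['give', 'on', 'pepper'] (min_width=14, slack=2)
Line 5: ['sleepy', 'banana'] (min_width=13, slack=3)
Line 6: ['purple', 'calendar'] (min_width=15, slack=1)
Line 7: ['triangle', 'dog'] (min_width=12, slack=4)
Line 8: ['quick', 'read', 'one'] (min_width=14, slack=2)
Line 9: ['snow', 'make'] (min_width=9, slack=7)
Line 10: ['message', 'white'] (min_width=13, slack=3)
Line 11: ['sun', 'grass', 'golden'] (min_width=16, slack=0)
Line 12: ['have'] (min_width=4, slack=12)
Total lines: 12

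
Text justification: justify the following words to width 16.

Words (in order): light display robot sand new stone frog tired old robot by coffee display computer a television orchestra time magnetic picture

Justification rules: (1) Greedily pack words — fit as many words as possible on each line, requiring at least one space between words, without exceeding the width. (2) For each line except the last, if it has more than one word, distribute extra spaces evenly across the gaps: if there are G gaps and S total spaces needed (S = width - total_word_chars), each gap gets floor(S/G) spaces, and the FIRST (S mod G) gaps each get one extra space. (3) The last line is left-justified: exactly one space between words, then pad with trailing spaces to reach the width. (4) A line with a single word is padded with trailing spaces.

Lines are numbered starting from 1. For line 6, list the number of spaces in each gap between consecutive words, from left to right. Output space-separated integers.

Line 1: ['light', 'display'] (min_width=13, slack=3)
Line 2: ['robot', 'sand', 'new'] (min_width=14, slack=2)
Line 3: ['stone', 'frog', 'tired'] (min_width=16, slack=0)
Line 4: ['old', 'robot', 'by'] (min_width=12, slack=4)
Line 5: ['coffee', 'display'] (min_width=14, slack=2)
Line 6: ['computer', 'a'] (min_width=10, slack=6)
Line 7: ['television'] (min_width=10, slack=6)
Line 8: ['orchestra', 'time'] (min_width=14, slack=2)
Line 9: ['magnetic', 'picture'] (min_width=16, slack=0)

Answer: 7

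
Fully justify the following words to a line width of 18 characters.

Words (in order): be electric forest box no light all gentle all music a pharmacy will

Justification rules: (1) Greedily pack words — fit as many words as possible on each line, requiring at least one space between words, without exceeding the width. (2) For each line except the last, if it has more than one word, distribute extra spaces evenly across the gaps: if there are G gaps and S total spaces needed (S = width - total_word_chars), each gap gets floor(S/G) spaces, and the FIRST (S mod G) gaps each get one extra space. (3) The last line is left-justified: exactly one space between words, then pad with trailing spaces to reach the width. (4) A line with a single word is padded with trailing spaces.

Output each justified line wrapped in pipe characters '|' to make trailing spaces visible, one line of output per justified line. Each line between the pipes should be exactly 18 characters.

Answer: |be electric forest|
|box  no  light all|
|gentle all music a|
|pharmacy will     |

Derivation:
Line 1: ['be', 'electric', 'forest'] (min_width=18, slack=0)
Line 2: ['box', 'no', 'light', 'all'] (min_width=16, slack=2)
Line 3: ['gentle', 'all', 'music', 'a'] (min_width=18, slack=0)
Line 4: ['pharmacy', 'will'] (min_width=13, slack=5)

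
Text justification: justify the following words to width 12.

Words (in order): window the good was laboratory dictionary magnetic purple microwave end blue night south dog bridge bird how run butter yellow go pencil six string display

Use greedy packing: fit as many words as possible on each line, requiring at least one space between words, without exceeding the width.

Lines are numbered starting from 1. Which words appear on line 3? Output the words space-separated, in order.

Line 1: ['window', 'the'] (min_width=10, slack=2)
Line 2: ['good', 'was'] (min_width=8, slack=4)
Line 3: ['laboratory'] (min_width=10, slack=2)
Line 4: ['dictionary'] (min_width=10, slack=2)
Line 5: ['magnetic'] (min_width=8, slack=4)
Line 6: ['purple'] (min_width=6, slack=6)
Line 7: ['microwave'] (min_width=9, slack=3)
Line 8: ['end', 'blue'] (min_width=8, slack=4)
Line 9: ['night', 'south'] (min_width=11, slack=1)
Line 10: ['dog', 'bridge'] (min_width=10, slack=2)
Line 11: ['bird', 'how', 'run'] (min_width=12, slack=0)
Line 12: ['butter'] (min_width=6, slack=6)
Line 13: ['yellow', 'go'] (min_width=9, slack=3)
Line 14: ['pencil', 'six'] (min_width=10, slack=2)
Line 15: ['string'] (min_width=6, slack=6)
Line 16: ['display'] (min_width=7, slack=5)

Answer: laboratory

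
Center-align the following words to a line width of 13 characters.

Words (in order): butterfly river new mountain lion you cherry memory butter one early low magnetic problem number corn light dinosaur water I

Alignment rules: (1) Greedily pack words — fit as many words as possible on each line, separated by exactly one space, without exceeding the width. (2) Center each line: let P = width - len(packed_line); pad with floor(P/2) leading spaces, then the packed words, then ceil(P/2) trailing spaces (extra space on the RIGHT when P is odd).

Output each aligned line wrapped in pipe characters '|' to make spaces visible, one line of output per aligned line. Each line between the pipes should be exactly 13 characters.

Line 1: ['butterfly'] (min_width=9, slack=4)
Line 2: ['river', 'new'] (min_width=9, slack=4)
Line 3: ['mountain', 'lion'] (min_width=13, slack=0)
Line 4: ['you', 'cherry'] (min_width=10, slack=3)
Line 5: ['memory', 'butter'] (min_width=13, slack=0)
Line 6: ['one', 'early', 'low'] (min_width=13, slack=0)
Line 7: ['magnetic'] (min_width=8, slack=5)
Line 8: ['problem'] (min_width=7, slack=6)
Line 9: ['number', 'corn'] (min_width=11, slack=2)
Line 10: ['light'] (min_width=5, slack=8)
Line 11: ['dinosaur'] (min_width=8, slack=5)
Line 12: ['water', 'I'] (min_width=7, slack=6)

Answer: |  butterfly  |
|  river new  |
|mountain lion|
| you cherry  |
|memory butter|
|one early low|
|  magnetic   |
|   problem   |
| number corn |
|    light    |
|  dinosaur   |
|   water I   |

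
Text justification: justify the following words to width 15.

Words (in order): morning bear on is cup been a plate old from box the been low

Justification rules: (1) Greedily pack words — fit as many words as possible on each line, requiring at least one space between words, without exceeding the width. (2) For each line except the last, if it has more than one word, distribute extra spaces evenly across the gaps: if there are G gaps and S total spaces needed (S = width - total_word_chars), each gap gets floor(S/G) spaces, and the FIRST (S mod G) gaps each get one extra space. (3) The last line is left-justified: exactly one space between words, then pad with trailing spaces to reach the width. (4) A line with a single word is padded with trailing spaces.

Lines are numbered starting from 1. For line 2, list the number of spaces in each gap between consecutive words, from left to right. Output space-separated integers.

Line 1: ['morning', 'bear', 'on'] (min_width=15, slack=0)
Line 2: ['is', 'cup', 'been', 'a'] (min_width=13, slack=2)
Line 3: ['plate', 'old', 'from'] (min_width=14, slack=1)
Line 4: ['box', 'the', 'been'] (min_width=12, slack=3)
Line 5: ['low'] (min_width=3, slack=12)

Answer: 2 2 1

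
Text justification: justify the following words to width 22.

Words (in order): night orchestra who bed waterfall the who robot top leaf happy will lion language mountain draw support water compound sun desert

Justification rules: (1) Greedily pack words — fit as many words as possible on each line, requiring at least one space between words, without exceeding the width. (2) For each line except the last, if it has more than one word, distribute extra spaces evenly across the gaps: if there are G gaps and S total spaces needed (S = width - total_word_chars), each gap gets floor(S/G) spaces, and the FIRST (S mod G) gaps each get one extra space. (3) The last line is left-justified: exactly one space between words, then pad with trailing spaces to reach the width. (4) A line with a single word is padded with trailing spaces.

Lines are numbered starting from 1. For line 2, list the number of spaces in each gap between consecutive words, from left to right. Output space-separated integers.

Answer: 2 1 1

Derivation:
Line 1: ['night', 'orchestra', 'who'] (min_width=19, slack=3)
Line 2: ['bed', 'waterfall', 'the', 'who'] (min_width=21, slack=1)
Line 3: ['robot', 'top', 'leaf', 'happy'] (min_width=20, slack=2)
Line 4: ['will', 'lion', 'language'] (min_width=18, slack=4)
Line 5: ['mountain', 'draw', 'support'] (min_width=21, slack=1)
Line 6: ['water', 'compound', 'sun'] (min_width=18, slack=4)
Line 7: ['desert'] (min_width=6, slack=16)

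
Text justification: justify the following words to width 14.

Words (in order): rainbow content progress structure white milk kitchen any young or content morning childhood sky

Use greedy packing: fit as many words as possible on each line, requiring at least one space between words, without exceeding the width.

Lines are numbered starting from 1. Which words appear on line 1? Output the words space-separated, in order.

Line 1: ['rainbow'] (min_width=7, slack=7)
Line 2: ['content'] (min_width=7, slack=7)
Line 3: ['progress'] (min_width=8, slack=6)
Line 4: ['structure'] (min_width=9, slack=5)
Line 5: ['white', 'milk'] (min_width=10, slack=4)
Line 6: ['kitchen', 'any'] (min_width=11, slack=3)
Line 7: ['young', 'or'] (min_width=8, slack=6)
Line 8: ['content'] (min_width=7, slack=7)
Line 9: ['morning'] (min_width=7, slack=7)
Line 10: ['childhood', 'sky'] (min_width=13, slack=1)

Answer: rainbow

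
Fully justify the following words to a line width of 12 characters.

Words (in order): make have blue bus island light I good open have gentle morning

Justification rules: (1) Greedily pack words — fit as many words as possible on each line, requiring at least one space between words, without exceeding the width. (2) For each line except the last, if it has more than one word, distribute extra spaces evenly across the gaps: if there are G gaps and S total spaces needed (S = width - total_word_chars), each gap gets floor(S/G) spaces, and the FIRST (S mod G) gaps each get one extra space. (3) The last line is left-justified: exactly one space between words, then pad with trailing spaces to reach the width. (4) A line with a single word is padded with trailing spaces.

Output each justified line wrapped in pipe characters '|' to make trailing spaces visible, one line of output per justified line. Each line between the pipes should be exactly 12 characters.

Line 1: ['make', 'have'] (min_width=9, slack=3)
Line 2: ['blue', 'bus'] (min_width=8, slack=4)
Line 3: ['island', 'light'] (min_width=12, slack=0)
Line 4: ['I', 'good', 'open'] (min_width=11, slack=1)
Line 5: ['have', 'gentle'] (min_width=11, slack=1)
Line 6: ['morning'] (min_width=7, slack=5)

Answer: |make    have|
|blue     bus|
|island light|
|I  good open|
|have  gentle|
|morning     |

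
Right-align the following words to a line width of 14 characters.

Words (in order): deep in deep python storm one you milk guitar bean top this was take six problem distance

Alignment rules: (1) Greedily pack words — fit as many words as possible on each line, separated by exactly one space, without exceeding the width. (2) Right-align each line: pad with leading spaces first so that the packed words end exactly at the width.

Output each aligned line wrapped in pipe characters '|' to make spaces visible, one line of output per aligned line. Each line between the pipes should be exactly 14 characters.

Line 1: ['deep', 'in', 'deep'] (min_width=12, slack=2)
Line 2: ['python', 'storm'] (min_width=12, slack=2)
Line 3: ['one', 'you', 'milk'] (min_width=12, slack=2)
Line 4: ['guitar', 'bean'] (min_width=11, slack=3)
Line 5: ['top', 'this', 'was'] (min_width=12, slack=2)
Line 6: ['take', 'six'] (min_width=8, slack=6)
Line 7: ['problem'] (min_width=7, slack=7)
Line 8: ['distance'] (min_width=8, slack=6)

Answer: |  deep in deep|
|  python storm|
|  one you milk|
|   guitar bean|
|  top this was|
|      take six|
|       problem|
|      distance|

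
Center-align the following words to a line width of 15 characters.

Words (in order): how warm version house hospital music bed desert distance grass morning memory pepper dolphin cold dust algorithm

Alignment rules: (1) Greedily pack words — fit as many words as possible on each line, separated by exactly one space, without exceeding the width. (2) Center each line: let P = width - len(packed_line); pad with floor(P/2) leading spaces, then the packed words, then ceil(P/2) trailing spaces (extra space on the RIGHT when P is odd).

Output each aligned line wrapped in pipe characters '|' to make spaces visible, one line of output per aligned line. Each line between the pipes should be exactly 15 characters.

Answer: |   how warm    |
| version house |
|hospital music |
|  bed desert   |
|distance grass |
|morning memory |
|pepper dolphin |
|   cold dust   |
|   algorithm   |

Derivation:
Line 1: ['how', 'warm'] (min_width=8, slack=7)
Line 2: ['version', 'house'] (min_width=13, slack=2)
Line 3: ['hospital', 'music'] (min_width=14, slack=1)
Line 4: ['bed', 'desert'] (min_width=10, slack=5)
Line 5: ['distance', 'grass'] (min_width=14, slack=1)
Line 6: ['morning', 'memory'] (min_width=14, slack=1)
Line 7: ['pepper', 'dolphin'] (min_width=14, slack=1)
Line 8: ['cold', 'dust'] (min_width=9, slack=6)
Line 9: ['algorithm'] (min_width=9, slack=6)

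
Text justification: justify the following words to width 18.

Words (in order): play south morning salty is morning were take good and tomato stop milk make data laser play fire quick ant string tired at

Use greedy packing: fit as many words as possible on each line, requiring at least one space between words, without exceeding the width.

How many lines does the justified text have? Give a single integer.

Answer: 8

Derivation:
Line 1: ['play', 'south', 'morning'] (min_width=18, slack=0)
Line 2: ['salty', 'is', 'morning'] (min_width=16, slack=2)
Line 3: ['were', 'take', 'good', 'and'] (min_width=18, slack=0)
Line 4: ['tomato', 'stop', 'milk'] (min_width=16, slack=2)
Line 5: ['make', 'data', 'laser'] (min_width=15, slack=3)
Line 6: ['play', 'fire', 'quick'] (min_width=15, slack=3)
Line 7: ['ant', 'string', 'tired'] (min_width=16, slack=2)
Line 8: ['at'] (min_width=2, slack=16)
Total lines: 8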